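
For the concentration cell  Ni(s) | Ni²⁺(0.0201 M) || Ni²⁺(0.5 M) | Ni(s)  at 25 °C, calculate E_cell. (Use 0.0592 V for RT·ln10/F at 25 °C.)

0.041 V

Both half-cells are Ni²⁺/Ni, so E°_cell = 0. The concentrated side is the cathode; the cell reaction moves Ni²⁺ from high to low concentration with n = 2.
Q = [Ni²⁺]_dilute/[Ni²⁺]_conc = 0.0201/0.5 = 0.0402.
E = 0 − (0.0592/2) log Q = −(0.0592/2)(-1.396) = 0.0413 V.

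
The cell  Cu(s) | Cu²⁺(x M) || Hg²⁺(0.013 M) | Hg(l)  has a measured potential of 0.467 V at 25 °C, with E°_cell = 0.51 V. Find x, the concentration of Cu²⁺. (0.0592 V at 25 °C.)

0.37 M

From the Nernst equation, log Q = n(E° − E)/0.0592 = 2(0.51 − 0.467)/0.0592 = 1.453, so Q = 28.4.
With Q = [Cu²⁺]/[Hg²⁺] and the known concentrations, [Cu²⁺] in the numerator gives [Cu²⁺] = 0.37 M.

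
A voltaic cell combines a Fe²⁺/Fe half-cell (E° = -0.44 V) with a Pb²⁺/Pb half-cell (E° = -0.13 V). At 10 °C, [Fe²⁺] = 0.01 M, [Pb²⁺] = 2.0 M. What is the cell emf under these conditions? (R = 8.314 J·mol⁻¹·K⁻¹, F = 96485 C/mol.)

0.375 V

The Pb²⁺/Pb couple has the higher reduction potential and acts as the cathode, so E°_cell = -0.13 − (-0.44) = 0.31 V.
Balancing electrons gives n = 2; the reaction quotient is Q = [Fe²⁺]/[Pb²⁺] = 0.00500.
E = E° − (RT/nF) ln Q = 0.31 − (8.314×283)/(2×96485) × (-5.298) = 0.310 + 0.065 = 0.375 V.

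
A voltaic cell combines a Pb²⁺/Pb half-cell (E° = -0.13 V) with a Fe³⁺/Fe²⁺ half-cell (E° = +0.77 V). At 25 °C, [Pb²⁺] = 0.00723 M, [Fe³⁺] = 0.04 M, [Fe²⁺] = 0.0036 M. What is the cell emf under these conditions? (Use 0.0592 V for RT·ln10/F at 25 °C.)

1.03 V

The Fe³⁺/Fe²⁺ couple has the higher reduction potential and acts as the cathode, so E°_cell = +0.77 − (-0.13) = 0.90 V.
Balancing electrons gives n = 2; the reaction quotient is Q = [Pb²⁺]·[Fe²⁺]^2/[Fe³⁺]^2 = 5.86 × 10^-5.
At 25 °C, E = E° − (0.0592/n) log Q = 0.90 − (0.0592/2)(-4.232) = 0.900 + 0.125 = 1.025 V.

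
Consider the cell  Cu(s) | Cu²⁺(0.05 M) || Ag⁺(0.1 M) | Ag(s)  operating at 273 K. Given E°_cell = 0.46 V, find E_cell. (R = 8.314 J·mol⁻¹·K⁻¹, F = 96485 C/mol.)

Balancing electrons gives n = 2; the reaction quotient is Q = [Cu²⁺]/[Ag⁺]^2 = 5.00.
E = E° − (RT/nF) ln Q = 0.46 − (8.314×273)/(2×96485) × (1.609) = 0.460 − 0.019 = 0.441 V.

0.441 V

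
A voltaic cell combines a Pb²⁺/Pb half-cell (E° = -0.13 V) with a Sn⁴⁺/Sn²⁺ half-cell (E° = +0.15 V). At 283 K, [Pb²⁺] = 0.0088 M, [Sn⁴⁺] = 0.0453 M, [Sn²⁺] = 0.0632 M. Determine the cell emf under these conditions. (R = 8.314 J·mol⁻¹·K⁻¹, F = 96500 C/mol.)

The Sn⁴⁺/Sn²⁺ couple has the higher reduction potential and acts as the cathode, so E°_cell = +0.15 − (-0.13) = 0.28 V.
Balancing electrons gives n = 2; the reaction quotient is Q = [Pb²⁺]·[Sn²⁺]/[Sn⁴⁺] = 0.0123.
E = E° − (RT/nF) ln Q = 0.28 − (8.314×283)/(2×96500) × (-4.400) = 0.280 + 0.054 = 0.334 V.

0.334 V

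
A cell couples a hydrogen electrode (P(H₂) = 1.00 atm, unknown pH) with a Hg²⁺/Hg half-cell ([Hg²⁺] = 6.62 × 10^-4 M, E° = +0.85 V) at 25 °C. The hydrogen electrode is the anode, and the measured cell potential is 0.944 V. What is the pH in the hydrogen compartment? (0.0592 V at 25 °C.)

E°_cell = 0.85 V and n = 2.
log Q = n(E° − E)/0.0592 = 2×(0.85 − 0.944)/0.0592 = -3.176.
With Q = [H⁺]^2 / ([Hg²⁺]·P(H₂)), solving for [H⁺] gives log[H⁺] = -3.177, so pH = 3.18.

pH = 3.18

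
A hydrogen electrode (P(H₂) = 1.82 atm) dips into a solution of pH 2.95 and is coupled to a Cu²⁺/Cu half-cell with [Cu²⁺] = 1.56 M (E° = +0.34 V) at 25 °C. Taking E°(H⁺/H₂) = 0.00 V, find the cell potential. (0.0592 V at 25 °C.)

0.53 V

The Cu²⁺/Cu couple is the cathode, so E°_cell = 0.34 V; n = 2.
[H⁺] = 10^(−2.95) = 0.0011 M, and Q = [H⁺]^2 / ([Cu²⁺]·P(H₂)) = 4.43 × 10^-7.
E = E° − (0.0592/2) log Q = 0.34 − (0.0592/2)(-6.353) = 0.528 V.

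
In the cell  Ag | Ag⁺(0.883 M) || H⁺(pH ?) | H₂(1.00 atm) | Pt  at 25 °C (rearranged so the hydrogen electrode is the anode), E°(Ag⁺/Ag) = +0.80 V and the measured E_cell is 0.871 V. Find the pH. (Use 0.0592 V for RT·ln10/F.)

pH = 1.25

E°_cell = 0.80 V and n = 2.
log Q = n(E° − E)/0.0592 = 2×(0.80 − 0.871)/0.0592 = -2.399.
With Q = [H⁺]^2 / ([Ag⁺]^2·P(H₂)), solving for [H⁺] gives log[H⁺] = -1.253, so pH = 1.25.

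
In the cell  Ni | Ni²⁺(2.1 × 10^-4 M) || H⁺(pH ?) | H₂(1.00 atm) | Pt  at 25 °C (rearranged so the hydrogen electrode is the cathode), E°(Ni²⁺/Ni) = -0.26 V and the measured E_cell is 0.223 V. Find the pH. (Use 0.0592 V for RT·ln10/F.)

E°_cell = 0.26 V and n = 2.
log Q = n(E° − E)/0.0592 = 2×(0.26 − 0.223)/0.0592 = 1.250.
With Q = [Ni²⁺]·P(H₂) / [H⁺]^2, solving for [H⁺] gives log[H⁺] = -2.464, so pH = 2.46.

pH = 2.46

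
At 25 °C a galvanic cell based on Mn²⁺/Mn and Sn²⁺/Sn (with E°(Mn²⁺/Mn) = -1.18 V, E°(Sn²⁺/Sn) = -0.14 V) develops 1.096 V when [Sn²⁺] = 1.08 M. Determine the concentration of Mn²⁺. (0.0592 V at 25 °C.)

0.014 M

From the Nernst equation, log Q = n(E° − E)/0.0592 = 2(1.04 − 1.096)/0.0592 = -1.892, so Q = 0.0128.
With Q = [Mn²⁺]/[Sn²⁺] and the known concentrations, [Mn²⁺] in the numerator gives [Mn²⁺] = 0.014 M.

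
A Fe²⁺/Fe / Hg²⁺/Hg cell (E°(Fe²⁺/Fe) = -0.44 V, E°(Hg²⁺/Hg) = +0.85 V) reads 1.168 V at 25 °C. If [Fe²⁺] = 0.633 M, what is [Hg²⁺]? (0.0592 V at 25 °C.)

4.8 × 10^-5 M

From the Nernst equation, log Q = n(E° − E)/0.0592 = 2(1.29 − 1.168)/0.0592 = 4.122, so Q = 1.32 × 10^4.
With Q = [Fe²⁺]/[Hg²⁺] and the known concentrations, [Hg²⁺] in the denominator gives [Hg²⁺] = 4.8 × 10^-5 M.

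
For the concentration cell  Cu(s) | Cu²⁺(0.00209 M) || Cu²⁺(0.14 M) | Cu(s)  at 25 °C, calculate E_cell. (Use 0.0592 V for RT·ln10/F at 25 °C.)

Both half-cells are Cu²⁺/Cu, so E°_cell = 0. The concentrated side is the cathode; the cell reaction moves Cu²⁺ from high to low concentration with n = 2.
Q = [Cu²⁺]_dilute/[Cu²⁺]_conc = 0.00209/0.14 = 0.0149.
E = 0 − (0.0592/2) log Q = −(0.0592/2)(-1.826) = 0.0540 V.

0.054 V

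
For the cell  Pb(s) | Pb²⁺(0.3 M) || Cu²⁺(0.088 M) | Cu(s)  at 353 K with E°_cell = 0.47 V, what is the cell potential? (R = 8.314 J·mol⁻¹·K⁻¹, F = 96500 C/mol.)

Balancing electrons gives n = 2; the reaction quotient is Q = [Pb²⁺]/[Cu²⁺] = 3.41.
E = E° − (RT/nF) ln Q = 0.47 − (8.314×353)/(2×96500) × (1.226) = 0.470 − 0.019 = 0.451 V.

0.451 V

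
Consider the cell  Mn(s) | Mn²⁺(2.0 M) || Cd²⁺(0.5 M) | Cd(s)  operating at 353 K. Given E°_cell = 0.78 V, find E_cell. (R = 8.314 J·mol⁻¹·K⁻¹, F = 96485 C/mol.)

0.759 V

Balancing electrons gives n = 2; the reaction quotient is Q = [Mn²⁺]/[Cd²⁺] = 4.00.
E = E° − (RT/nF) ln Q = 0.78 − (8.314×353)/(2×96485) × (1.386) = 0.780 − 0.021 = 0.759 V.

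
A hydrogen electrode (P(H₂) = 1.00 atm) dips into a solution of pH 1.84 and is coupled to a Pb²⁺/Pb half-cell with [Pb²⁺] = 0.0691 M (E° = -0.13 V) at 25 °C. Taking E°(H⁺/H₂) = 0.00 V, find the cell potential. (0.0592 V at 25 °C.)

The hydrogen couple is the cathode, so E°_cell = 0.13 V; n = 2.
[H⁺] = 10^(−1.84) = 0.014 M, and Q = [Pb²⁺]·P(H₂) / [H⁺]^2 = 331.
E = E° − (0.0592/2) log Q = 0.13 − (0.0592/2)(2.519) = 0.055 V.

0.055 V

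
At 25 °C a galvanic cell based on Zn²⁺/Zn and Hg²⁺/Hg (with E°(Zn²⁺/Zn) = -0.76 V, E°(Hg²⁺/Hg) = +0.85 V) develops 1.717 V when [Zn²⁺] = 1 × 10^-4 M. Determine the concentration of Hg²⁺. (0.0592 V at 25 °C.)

From the Nernst equation, log Q = n(E° − E)/0.0592 = 2(1.61 − 1.717)/0.0592 = -3.615, so Q = 2.43 × 10^-4.
With Q = [Zn²⁺]/[Hg²⁺] and the known concentrations, [Hg²⁺] in the denominator gives [Hg²⁺] = 0.41 M.

0.41 M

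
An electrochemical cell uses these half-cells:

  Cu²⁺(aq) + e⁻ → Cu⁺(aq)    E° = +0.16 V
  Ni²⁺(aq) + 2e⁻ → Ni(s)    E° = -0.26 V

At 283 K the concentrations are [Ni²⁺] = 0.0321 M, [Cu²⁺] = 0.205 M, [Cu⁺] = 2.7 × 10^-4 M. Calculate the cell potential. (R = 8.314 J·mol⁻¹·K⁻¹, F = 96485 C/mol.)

0.624 V

The Cu²⁺/Cu⁺ couple has the higher reduction potential and acts as the cathode, so E°_cell = +0.16 − (-0.26) = 0.42 V.
Balancing electrons gives n = 2; the reaction quotient is Q = [Ni²⁺]·[Cu⁺]^2/[Cu²⁺]^2 = 5.57 × 10^-8.
E = E° − (RT/nF) ln Q = 0.42 − (8.314×283)/(2×96485) × (-16.704) = 0.420 + 0.204 = 0.624 V.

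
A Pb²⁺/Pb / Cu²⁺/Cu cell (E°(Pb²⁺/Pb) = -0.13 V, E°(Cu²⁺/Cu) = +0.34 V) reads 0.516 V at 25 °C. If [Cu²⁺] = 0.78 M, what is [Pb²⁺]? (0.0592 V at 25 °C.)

0.022 M

From the Nernst equation, log Q = n(E° − E)/0.0592 = 2(0.47 − 0.516)/0.0592 = -1.554, so Q = 0.0279.
With Q = [Pb²⁺]/[Cu²⁺] and the known concentrations, [Pb²⁺] in the numerator gives [Pb²⁺] = 0.022 M.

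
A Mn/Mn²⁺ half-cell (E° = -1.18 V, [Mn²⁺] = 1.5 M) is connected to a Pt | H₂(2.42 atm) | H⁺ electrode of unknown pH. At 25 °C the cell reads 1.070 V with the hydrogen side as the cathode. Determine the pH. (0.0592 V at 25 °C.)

pH = 1.58

E°_cell = 1.18 V and n = 2.
log Q = n(E° − E)/0.0592 = 2×(1.18 − 1.070)/0.0592 = 3.716.
With Q = [Mn²⁺]·P(H₂) / [H⁺]^2, solving for [H⁺] gives log[H⁺] = -1.578, so pH = 1.58.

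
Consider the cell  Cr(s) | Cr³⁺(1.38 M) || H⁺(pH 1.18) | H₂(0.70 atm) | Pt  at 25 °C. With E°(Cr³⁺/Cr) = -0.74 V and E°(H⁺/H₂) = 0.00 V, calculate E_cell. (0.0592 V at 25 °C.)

The hydrogen couple is the cathode, so E°_cell = 0.74 V; n = 6.
[H⁺] = 10^(−1.18) = 0.066 M, and Q = [Cr³⁺]^2·P(H₂)^3 / [H⁺]^6 = 7.85 × 10^6.
E = E° − (0.0592/6) log Q = 0.74 − (0.0592/6)(6.895) = 0.672 V.

0.67 V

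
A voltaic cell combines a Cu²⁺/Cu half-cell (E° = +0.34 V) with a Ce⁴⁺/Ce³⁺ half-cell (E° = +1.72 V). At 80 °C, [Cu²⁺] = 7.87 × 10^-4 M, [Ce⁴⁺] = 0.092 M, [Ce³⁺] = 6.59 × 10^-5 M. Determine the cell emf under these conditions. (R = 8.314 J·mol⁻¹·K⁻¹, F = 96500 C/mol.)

The Ce⁴⁺/Ce³⁺ couple has the higher reduction potential and acts as the cathode, so E°_cell = +1.72 − (+0.34) = 1.38 V.
Balancing electrons gives n = 2; the reaction quotient is Q = [Cu²⁺]·[Ce³⁺]^2/[Ce⁴⁺]^2 = 4.04 × 10^-10.
E = E° − (RT/nF) ln Q = 1.38 − (8.314×353)/(2×96500) × (-21.630) = 1.380 + 0.329 = 1.709 V.

1.71 V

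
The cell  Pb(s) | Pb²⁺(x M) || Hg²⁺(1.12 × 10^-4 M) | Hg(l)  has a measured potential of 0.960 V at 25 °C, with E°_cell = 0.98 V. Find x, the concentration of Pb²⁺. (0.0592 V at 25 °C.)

From the Nernst equation, log Q = n(E° − E)/0.0592 = 2(0.98 − 0.960)/0.0592 = 0.676, so Q = 4.74.
With Q = [Pb²⁺]/[Hg²⁺] and the known concentrations, [Pb²⁺] in the numerator gives [Pb²⁺] = 5.3 × 10^-4 M.

5.3 × 10^-4 M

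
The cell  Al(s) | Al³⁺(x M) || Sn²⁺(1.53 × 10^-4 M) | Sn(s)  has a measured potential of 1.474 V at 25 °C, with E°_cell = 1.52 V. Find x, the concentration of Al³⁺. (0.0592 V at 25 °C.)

4.1 × 10^-4 M

From the Nernst equation, log Q = n(E° − E)/0.0592 = 6(1.52 − 1.474)/0.0592 = 4.662, so Q = 4.59 × 10^4.
With Q = [Al³⁺]^2/[Sn²⁺]^3 and the known concentrations, [Al³⁺]^2 in the numerator gives [Al³⁺] = 4.1 × 10^-4 M.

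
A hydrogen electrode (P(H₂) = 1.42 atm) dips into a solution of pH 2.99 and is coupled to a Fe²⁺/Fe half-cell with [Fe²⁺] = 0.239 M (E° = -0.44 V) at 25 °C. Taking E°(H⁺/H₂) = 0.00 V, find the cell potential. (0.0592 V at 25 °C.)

The hydrogen couple is the cathode, so E°_cell = 0.44 V; n = 2.
[H⁺] = 10^(−2.99) = 0.0010 M, and Q = [Fe²⁺]·P(H₂) / [H⁺]^2 = 3.24 × 10^5.
E = E° − (0.0592/2) log Q = 0.44 − (0.0592/2)(5.511) = 0.277 V.

0.28 V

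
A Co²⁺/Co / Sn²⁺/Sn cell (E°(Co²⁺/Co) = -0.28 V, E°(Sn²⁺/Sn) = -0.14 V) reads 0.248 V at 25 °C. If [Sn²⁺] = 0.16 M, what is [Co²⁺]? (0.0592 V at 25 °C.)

3.6 × 10^-5 M

From the Nernst equation, log Q = n(E° − E)/0.0592 = 2(0.14 − 0.248)/0.0592 = -3.649, so Q = 2.25 × 10^-4.
With Q = [Co²⁺]/[Sn²⁺] and the known concentrations, [Co²⁺] in the numerator gives [Co²⁺] = 3.6 × 10^-5 M.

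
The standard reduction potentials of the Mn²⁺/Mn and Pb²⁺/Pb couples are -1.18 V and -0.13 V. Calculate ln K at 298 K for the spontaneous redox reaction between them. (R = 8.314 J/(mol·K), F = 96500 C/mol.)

E°_cell = -0.13 − (-1.18) = 1.05 V, with n = 2 electrons transferred.
At equilibrium E = 0, so the Nernst equation gives ln K = nFE°/RT = (2)(96500)(1.05)/((8.314)(298)) = 81.79.

ln K = 81.8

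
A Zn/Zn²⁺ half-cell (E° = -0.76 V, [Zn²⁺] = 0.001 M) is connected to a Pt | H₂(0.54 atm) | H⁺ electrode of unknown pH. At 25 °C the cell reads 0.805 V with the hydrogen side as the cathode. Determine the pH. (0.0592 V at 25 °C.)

E°_cell = 0.76 V and n = 2.
log Q = n(E° − E)/0.0592 = 2×(0.76 − 0.805)/0.0592 = -1.520.
With Q = [Zn²⁺]·P(H₂) / [H⁺]^2, solving for [H⁺] gives log[H⁺] = -0.874, so pH = 0.87.

pH = 0.87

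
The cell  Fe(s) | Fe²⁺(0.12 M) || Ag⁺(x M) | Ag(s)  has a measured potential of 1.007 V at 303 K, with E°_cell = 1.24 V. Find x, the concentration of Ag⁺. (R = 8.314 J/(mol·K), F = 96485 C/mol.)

4.6 × 10^-5 M

From the Nernst equation, ln Q = nF(E° − E)/RT = 2×96485×(1.24 − 1.007)/(8.314×303) = 17.848, so Q = 5.64 × 10^7.
With Q = [Fe²⁺]/[Ag⁺]^2 and the known concentrations, [Ag⁺]^2 in the denominator gives [Ag⁺] = 4.6 × 10^-5 M.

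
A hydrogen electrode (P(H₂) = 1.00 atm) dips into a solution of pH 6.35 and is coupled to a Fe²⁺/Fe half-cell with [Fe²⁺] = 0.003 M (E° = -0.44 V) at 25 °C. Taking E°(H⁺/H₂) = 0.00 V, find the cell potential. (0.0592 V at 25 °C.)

The hydrogen couple is the cathode, so E°_cell = 0.44 V; n = 2.
[H⁺] = 10^(−6.35) = 4.5 × 10^-7 M, and Q = [Fe²⁺]·P(H₂) / [H⁺]^2 = 1.5 × 10^10.
E = E° − (0.0592/2) log Q = 0.44 − (0.0592/2)(10.177) = 0.139 V.

0.14 V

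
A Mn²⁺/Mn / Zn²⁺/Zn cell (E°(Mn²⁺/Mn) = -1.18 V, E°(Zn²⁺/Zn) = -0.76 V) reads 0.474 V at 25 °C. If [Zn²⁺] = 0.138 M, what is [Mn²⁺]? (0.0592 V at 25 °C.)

0.0021 M

From the Nernst equation, log Q = n(E° − E)/0.0592 = 2(0.42 − 0.474)/0.0592 = -1.824, so Q = 0.0150.
With Q = [Mn²⁺]/[Zn²⁺] and the known concentrations, [Mn²⁺] in the numerator gives [Mn²⁺] = 0.0021 M.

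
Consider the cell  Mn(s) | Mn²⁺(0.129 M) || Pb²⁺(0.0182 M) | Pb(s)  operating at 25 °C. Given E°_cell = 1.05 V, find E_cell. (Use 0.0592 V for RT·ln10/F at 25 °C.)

1.02 V

Balancing electrons gives n = 2; the reaction quotient is Q = [Mn²⁺]/[Pb²⁺] = 7.09.
At 25 °C, E = E° − (0.0592/n) log Q = 1.05 − (0.0592/2)(0.851) = 1.050 − 0.025 = 1.025 V.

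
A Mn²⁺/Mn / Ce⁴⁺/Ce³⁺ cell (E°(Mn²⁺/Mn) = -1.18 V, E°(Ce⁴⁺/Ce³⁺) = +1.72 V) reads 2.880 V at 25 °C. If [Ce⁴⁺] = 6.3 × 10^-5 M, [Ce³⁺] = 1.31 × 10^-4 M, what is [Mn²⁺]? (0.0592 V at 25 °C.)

1.1 M

From the Nernst equation, log Q = n(E° − E)/0.0592 = 2(2.90 − 2.880)/0.0592 = 0.676, so Q = 4.74.
With Q = [Mn²⁺]·[Ce³⁺]^2/[Ce⁴⁺]^2 and the known concentrations, [Mn²⁺] in the numerator gives [Mn²⁺] = 1.1 M.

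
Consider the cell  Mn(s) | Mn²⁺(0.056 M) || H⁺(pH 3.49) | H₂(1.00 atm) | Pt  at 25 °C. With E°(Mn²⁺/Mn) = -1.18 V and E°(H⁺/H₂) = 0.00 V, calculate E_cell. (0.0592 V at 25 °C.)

1.01 V

The hydrogen couple is the cathode, so E°_cell = 1.18 V; n = 2.
[H⁺] = 10^(−3.49) = 3.2 × 10^-4 M, and Q = [Mn²⁺]·P(H₂) / [H⁺]^2 = 5.35 × 10^5.
E = E° − (0.0592/2) log Q = 1.18 − (0.0592/2)(5.728) = 1.010 V.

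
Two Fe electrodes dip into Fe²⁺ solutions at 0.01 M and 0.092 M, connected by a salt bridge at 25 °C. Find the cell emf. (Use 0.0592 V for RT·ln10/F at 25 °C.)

0.029 V

Both half-cells are Fe²⁺/Fe, so E°_cell = 0. The concentrated side is the cathode; the cell reaction moves Fe²⁺ from high to low concentration with n = 2.
Q = [Fe²⁺]_dilute/[Fe²⁺]_conc = 0.01/0.092 = 0.109.
E = 0 − (0.0592/2) log Q = −(0.0592/2)(-0.964) = 0.0285 V.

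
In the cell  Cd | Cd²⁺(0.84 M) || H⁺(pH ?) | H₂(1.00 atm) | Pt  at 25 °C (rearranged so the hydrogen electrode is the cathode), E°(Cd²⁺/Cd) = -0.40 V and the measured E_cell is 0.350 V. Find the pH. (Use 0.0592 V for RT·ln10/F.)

pH = 0.88

E°_cell = 0.40 V and n = 2.
log Q = n(E° − E)/0.0592 = 2×(0.40 − 0.350)/0.0592 = 1.689.
With Q = [Cd²⁺]·P(H₂) / [H⁺]^2, solving for [H⁺] gives log[H⁺] = -0.882, so pH = 0.88.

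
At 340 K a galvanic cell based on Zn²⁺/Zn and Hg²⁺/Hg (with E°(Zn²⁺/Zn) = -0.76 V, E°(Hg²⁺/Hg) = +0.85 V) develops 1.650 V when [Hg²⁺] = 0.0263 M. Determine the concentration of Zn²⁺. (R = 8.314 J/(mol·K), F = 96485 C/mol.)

From the Nernst equation, ln Q = nF(E° − E)/RT = 2×96485×(1.61 − 1.650)/(8.314×340) = -2.731, so Q = 0.0652.
With Q = [Zn²⁺]/[Hg²⁺] and the known concentrations, [Zn²⁺] in the numerator gives [Zn²⁺] = 0.0017 M.

0.0017 M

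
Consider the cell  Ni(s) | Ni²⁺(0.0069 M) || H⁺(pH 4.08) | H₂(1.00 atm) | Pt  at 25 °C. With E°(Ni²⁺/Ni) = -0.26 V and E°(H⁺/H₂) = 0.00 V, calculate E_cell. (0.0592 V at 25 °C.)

The hydrogen couple is the cathode, so E°_cell = 0.26 V; n = 2.
[H⁺] = 10^(−4.08) = 8.3 × 10^-5 M, and Q = [Ni²⁺]·P(H₂) / [H⁺]^2 = 9.97 × 10^5.
E = E° − (0.0592/2) log Q = 0.26 − (0.0592/2)(5.999) = 0.082 V.

0.082 V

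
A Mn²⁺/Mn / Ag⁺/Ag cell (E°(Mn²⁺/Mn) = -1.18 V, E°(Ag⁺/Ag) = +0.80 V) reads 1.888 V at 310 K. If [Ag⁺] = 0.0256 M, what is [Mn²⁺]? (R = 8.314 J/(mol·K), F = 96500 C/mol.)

0.64 M

From the Nernst equation, ln Q = nF(E° − E)/RT = 2×96500×(1.98 − 1.888)/(8.314×310) = 6.889, so Q = 982.
With Q = [Mn²⁺]/[Ag⁺]^2 and the known concentrations, [Mn²⁺] in the numerator gives [Mn²⁺] = 0.64 M.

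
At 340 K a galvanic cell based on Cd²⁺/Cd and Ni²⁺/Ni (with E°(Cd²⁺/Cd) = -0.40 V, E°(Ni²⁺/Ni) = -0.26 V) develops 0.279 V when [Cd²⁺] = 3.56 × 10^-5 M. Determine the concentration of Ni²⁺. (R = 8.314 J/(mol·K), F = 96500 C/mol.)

0.47 M

From the Nernst equation, ln Q = nF(E° − E)/RT = 2×96500×(0.14 − 0.279)/(8.314×340) = -9.490, so Q = 7.56 × 10^-5.
With Q = [Cd²⁺]/[Ni²⁺] and the known concentrations, [Ni²⁺] in the denominator gives [Ni²⁺] = 0.47 M.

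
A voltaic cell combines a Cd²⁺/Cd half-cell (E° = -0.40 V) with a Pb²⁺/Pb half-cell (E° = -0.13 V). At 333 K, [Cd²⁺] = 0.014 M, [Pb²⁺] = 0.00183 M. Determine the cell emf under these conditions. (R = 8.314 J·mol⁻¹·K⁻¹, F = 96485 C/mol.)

The Pb²⁺/Pb couple has the higher reduction potential and acts as the cathode, so E°_cell = -0.13 − (-0.40) = 0.27 V.
Balancing electrons gives n = 2; the reaction quotient is Q = [Cd²⁺]/[Pb²⁺] = 7.65.
E = E° − (RT/nF) ln Q = 0.27 − (8.314×333)/(2×96485) × (2.035) = 0.270 − 0.029 = 0.241 V.

0.241 V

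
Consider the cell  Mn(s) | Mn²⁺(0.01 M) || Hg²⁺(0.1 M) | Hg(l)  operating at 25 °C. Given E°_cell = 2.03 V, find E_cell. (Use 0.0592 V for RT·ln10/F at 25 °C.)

Balancing electrons gives n = 2; the reaction quotient is Q = [Mn²⁺]/[Hg²⁺] = 0.100.
At 25 °C, E = E° − (0.0592/n) log Q = 2.03 − (0.0592/2)(-1.000) = 2.030 + 0.030 = 2.060 V.

2.06 V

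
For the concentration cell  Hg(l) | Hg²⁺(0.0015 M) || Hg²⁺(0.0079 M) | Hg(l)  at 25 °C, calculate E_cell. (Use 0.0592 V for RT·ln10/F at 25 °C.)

0.021 V

Both half-cells are Hg²⁺/Hg, so E°_cell = 0. The concentrated side is the cathode; the cell reaction moves Hg²⁺ from high to low concentration with n = 2.
Q = [Hg²⁺]_dilute/[Hg²⁺]_conc = 0.0015/0.0079 = 0.190.
E = 0 − (0.0592/2) log Q = −(0.0592/2)(-0.722) = 0.0214 V.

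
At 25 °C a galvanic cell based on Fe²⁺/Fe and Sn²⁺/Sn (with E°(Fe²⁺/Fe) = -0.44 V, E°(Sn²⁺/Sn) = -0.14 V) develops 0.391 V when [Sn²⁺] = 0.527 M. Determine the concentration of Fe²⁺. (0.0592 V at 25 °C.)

4.4 × 10^-4 M

From the Nernst equation, log Q = n(E° − E)/0.0592 = 2(0.30 − 0.391)/0.0592 = -3.074, so Q = 8.43 × 10^-4.
With Q = [Fe²⁺]/[Sn²⁺] and the known concentrations, [Fe²⁺] in the numerator gives [Fe²⁺] = 4.4 × 10^-4 M.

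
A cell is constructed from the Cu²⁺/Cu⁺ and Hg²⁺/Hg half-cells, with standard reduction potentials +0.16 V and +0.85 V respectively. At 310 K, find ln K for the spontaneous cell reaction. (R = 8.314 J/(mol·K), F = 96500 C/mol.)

E°_cell = +0.85 − (+0.16) = 0.69 V, with n = 2 electrons transferred.
At equilibrium E = 0, so the Nernst equation gives ln K = nFE°/RT = (2)(96500)(0.69)/((8.314)(310)) = 51.67.

ln K = 51.7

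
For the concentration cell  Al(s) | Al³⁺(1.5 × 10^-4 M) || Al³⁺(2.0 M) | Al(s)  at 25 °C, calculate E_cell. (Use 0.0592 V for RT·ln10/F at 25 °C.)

Both half-cells are Al³⁺/Al, so E°_cell = 0. The concentrated side is the cathode; the cell reaction moves Al³⁺ from high to low concentration with n = 3.
Q = [Al³⁺]_dilute/[Al³⁺]_conc = 1.5 × 10^-4/2.0 = 7.5 × 10^-5.
E = 0 − (0.0592/3) log Q = −(0.0592/3)(-4.125) = 0.0814 V.

0.081 V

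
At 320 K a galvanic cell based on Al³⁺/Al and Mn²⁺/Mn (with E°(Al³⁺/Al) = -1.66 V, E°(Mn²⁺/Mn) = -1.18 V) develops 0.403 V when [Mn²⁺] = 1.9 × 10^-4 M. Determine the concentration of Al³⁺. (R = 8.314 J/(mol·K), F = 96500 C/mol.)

From the Nernst equation, ln Q = nF(E° − E)/RT = 6×96500×(0.48 − 0.403)/(8.314×320) = 16.758, so Q = 1.9 × 10^7.
With Q = [Al³⁺]^2/[Mn²⁺]^3 and the known concentrations, [Al³⁺]^2 in the numerator gives [Al³⁺] = 0.011 M.

0.011 M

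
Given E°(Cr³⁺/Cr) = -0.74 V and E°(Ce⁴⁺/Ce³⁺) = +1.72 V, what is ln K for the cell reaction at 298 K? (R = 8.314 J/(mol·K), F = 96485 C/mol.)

ln K = 287.4

E°_cell = +1.72 − (-0.74) = 2.46 V, with n = 3 electrons transferred.
At equilibrium E = 0, so the Nernst equation gives ln K = nFE°/RT = (3)(96485)(2.46)/((8.314)(298)) = 287.40.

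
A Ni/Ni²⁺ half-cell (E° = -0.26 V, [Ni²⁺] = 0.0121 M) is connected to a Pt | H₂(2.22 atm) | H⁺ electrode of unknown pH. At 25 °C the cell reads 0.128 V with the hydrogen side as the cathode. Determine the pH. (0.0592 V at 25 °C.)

E°_cell = 0.26 V and n = 2.
log Q = n(E° − E)/0.0592 = 2×(0.26 − 0.128)/0.0592 = 4.459.
With Q = [Ni²⁺]·P(H₂) / [H⁺]^2, solving for [H⁺] gives log[H⁺] = -3.015, so pH = 3.02.

pH = 3.02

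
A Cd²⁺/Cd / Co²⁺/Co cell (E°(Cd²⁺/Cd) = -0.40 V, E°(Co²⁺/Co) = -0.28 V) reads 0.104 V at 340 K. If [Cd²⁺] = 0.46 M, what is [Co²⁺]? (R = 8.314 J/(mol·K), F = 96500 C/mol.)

From the Nernst equation, ln Q = nF(E° − E)/RT = 2×96500×(0.12 − 0.104)/(8.314×340) = 1.092, so Q = 2.98.
With Q = [Cd²⁺]/[Co²⁺] and the known concentrations, [Co²⁺] in the denominator gives [Co²⁺] = 0.15 M.

0.15 M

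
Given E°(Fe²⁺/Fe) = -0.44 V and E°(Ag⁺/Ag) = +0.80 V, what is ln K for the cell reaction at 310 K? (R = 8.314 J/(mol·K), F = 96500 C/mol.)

ln K = 92.9

E°_cell = +0.80 − (-0.44) = 1.24 V, with n = 2 electrons transferred.
At equilibrium E = 0, so the Nernst equation gives ln K = nFE°/RT = (2)(96500)(1.24)/((8.314)(310)) = 92.86.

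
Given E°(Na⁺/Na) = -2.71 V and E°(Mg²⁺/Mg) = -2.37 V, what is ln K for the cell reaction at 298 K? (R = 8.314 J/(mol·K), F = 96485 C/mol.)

ln K = 26.5

E°_cell = -2.37 − (-2.71) = 0.34 V, with n = 2 electrons transferred.
At equilibrium E = 0, so the Nernst equation gives ln K = nFE°/RT = (2)(96485)(0.34)/((8.314)(298)) = 26.48.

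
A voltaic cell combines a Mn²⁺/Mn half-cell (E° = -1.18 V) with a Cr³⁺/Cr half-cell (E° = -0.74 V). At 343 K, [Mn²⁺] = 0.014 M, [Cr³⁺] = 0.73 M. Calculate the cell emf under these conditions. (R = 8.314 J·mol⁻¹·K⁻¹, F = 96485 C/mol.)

The Cr³⁺/Cr couple has the higher reduction potential and acts as the cathode, so E°_cell = -0.74 − (-1.18) = 0.44 V.
Balancing electrons gives n = 6; the reaction quotient is Q = [Mn²⁺]^3/[Cr³⁺]^2 = 5.15 × 10^-6.
E = E° − (RT/nF) ln Q = 0.44 − (8.314×343)/(6×96485) × (-12.177) = 0.440 + 0.060 = 0.500 V.

0.500 V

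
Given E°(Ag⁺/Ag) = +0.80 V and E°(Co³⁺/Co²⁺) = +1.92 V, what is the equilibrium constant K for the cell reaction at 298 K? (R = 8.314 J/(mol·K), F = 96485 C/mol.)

E°_cell = +1.92 − (+0.80) = 1.12 V, with n = 1 electron transferred.
At equilibrium E = 0, so the Nernst equation gives ln K = nFE°/RT = (1)(96485)(1.12)/((8.314)(298)) = 43.62.
K = e^43.62 = 8.8 × 10^18.

8.8 × 10^18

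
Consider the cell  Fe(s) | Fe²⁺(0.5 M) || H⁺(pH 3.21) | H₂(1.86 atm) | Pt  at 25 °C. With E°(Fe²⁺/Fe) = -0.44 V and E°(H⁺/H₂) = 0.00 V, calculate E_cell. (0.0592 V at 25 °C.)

The hydrogen couple is the cathode, so E°_cell = 0.44 V; n = 2.
[H⁺] = 10^(−3.21) = 6.2 × 10^-4 M, and Q = [Fe²⁺]·P(H₂) / [H⁺]^2 = 2.45 × 10^6.
E = E° − (0.0592/2) log Q = 0.44 − (0.0592/2)(6.388) = 0.251 V.

0.25 V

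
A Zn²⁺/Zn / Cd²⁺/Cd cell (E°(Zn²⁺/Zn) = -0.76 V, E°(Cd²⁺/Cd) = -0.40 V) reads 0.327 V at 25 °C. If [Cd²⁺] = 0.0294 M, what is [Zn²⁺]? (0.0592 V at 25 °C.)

From the Nernst equation, log Q = n(E° − E)/0.0592 = 2(0.36 − 0.327)/0.0592 = 1.115, so Q = 13.0.
With Q = [Zn²⁺]/[Cd²⁺] and the known concentrations, [Zn²⁺] in the numerator gives [Zn²⁺] = 0.38 M.

0.38 M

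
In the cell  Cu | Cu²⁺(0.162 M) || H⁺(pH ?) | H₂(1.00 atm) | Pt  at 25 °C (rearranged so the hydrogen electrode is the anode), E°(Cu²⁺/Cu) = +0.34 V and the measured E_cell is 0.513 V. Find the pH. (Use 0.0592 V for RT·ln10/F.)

E°_cell = 0.34 V and n = 2.
log Q = n(E° − E)/0.0592 = 2×(0.34 − 0.513)/0.0592 = -5.845.
With Q = [H⁺]^2 / ([Cu²⁺]·P(H₂)), solving for [H⁺] gives log[H⁺] = -3.318, so pH = 3.32.

pH = 3.32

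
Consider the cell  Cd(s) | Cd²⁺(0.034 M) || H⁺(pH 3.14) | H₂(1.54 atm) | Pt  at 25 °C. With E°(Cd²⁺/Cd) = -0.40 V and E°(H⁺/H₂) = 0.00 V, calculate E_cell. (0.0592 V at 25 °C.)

0.25 V

The hydrogen couple is the cathode, so E°_cell = 0.40 V; n = 2.
[H⁺] = 10^(−3.14) = 7.2 × 10^-4 M, and Q = [Cd²⁺]·P(H₂) / [H⁺]^2 = 9.98 × 10^4.
E = E° − (0.0592/2) log Q = 0.40 − (0.0592/2)(4.999) = 0.252 V.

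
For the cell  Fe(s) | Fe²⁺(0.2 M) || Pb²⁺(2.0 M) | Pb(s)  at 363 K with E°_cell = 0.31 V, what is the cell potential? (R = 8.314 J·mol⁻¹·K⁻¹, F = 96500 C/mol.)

Balancing electrons gives n = 2; the reaction quotient is Q = [Fe²⁺]/[Pb²⁺] = 0.100.
E = E° − (RT/nF) ln Q = 0.31 − (8.314×363)/(2×96500) × (-2.303) = 0.310 + 0.036 = 0.346 V.

0.346 V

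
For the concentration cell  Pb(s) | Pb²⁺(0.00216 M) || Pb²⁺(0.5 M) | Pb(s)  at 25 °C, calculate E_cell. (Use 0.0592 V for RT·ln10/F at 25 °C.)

Both half-cells are Pb²⁺/Pb, so E°_cell = 0. The concentrated side is the cathode; the cell reaction moves Pb²⁺ from high to low concentration with n = 2.
Q = [Pb²⁺]_dilute/[Pb²⁺]_conc = 0.00216/0.5 = 0.00432.
E = 0 − (0.0592/2) log Q = −(0.0592/2)(-2.365) = 0.0700 V.

0.070 V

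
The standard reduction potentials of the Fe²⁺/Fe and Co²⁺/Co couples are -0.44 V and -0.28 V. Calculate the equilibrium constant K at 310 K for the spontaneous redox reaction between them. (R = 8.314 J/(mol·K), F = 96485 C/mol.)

1.6 × 10^5

E°_cell = -0.28 − (-0.44) = 0.16 V, with n = 2 electrons transferred.
At equilibrium E = 0, so the Nernst equation gives ln K = nFE°/RT = (2)(96485)(0.16)/((8.314)(310)) = 11.98.
K = e^11.98 = 1.6 × 10^5.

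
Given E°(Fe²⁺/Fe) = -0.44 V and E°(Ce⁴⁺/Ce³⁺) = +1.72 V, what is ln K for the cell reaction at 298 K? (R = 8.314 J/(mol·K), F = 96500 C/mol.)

E°_cell = +1.72 − (-0.44) = 2.16 V, with n = 2 electrons transferred.
At equilibrium E = 0, so the Nernst equation gives ln K = nFE°/RT = (2)(96500)(2.16)/((8.314)(298)) = 168.26.

ln K = 168.3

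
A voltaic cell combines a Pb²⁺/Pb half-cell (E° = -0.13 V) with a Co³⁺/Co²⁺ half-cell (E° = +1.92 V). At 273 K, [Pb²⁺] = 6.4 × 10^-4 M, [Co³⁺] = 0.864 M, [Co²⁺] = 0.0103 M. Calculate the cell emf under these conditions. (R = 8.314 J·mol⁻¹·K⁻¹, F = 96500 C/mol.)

2.24 V

The Co³⁺/Co²⁺ couple has the higher reduction potential and acts as the cathode, so E°_cell = +1.92 − (-0.13) = 2.05 V.
Balancing electrons gives n = 2; the reaction quotient is Q = [Pb²⁺]·[Co²⁺]^2/[Co³⁺]^2 = 9.1 × 10^-8.
E = E° − (RT/nF) ln Q = 2.05 − (8.314×273)/(2×96500) × (-16.213) = 2.050 + 0.191 = 2.241 V.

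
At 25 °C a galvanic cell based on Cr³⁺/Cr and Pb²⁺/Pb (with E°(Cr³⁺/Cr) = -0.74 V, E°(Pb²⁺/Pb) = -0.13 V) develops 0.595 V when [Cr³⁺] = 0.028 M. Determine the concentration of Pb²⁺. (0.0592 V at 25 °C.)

From the Nernst equation, log Q = n(E° − E)/0.0592 = 6(0.61 − 0.595)/0.0592 = 1.520, so Q = 33.1.
With Q = [Cr³⁺]^2/[Pb²⁺]^3 and the known concentrations, [Pb²⁺]^3 in the denominator gives [Pb²⁺] = 0.029 M.

0.029 M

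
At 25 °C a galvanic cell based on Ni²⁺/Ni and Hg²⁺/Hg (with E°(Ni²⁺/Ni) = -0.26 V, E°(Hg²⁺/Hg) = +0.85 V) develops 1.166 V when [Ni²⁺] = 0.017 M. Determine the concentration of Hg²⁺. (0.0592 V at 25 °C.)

From the Nernst equation, log Q = n(E° − E)/0.0592 = 2(1.11 − 1.166)/0.0592 = -1.892, so Q = 0.0128.
With Q = [Ni²⁺]/[Hg²⁺] and the known concentrations, [Hg²⁺] in the denominator gives [Hg²⁺] = 1.3 M.

1.3 M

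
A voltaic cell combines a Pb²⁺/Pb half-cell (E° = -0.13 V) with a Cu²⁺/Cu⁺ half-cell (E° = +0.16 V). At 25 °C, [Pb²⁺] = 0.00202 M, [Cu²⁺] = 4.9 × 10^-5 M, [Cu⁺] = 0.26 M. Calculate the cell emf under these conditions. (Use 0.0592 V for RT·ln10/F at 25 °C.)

0.149 V

The Cu²⁺/Cu⁺ couple has the higher reduction potential and acts as the cathode, so E°_cell = +0.16 − (-0.13) = 0.29 V.
Balancing electrons gives n = 2; the reaction quotient is Q = [Pb²⁺]·[Cu⁺]^2/[Cu²⁺]^2 = 5.69 × 10^4.
At 25 °C, E = E° − (0.0592/n) log Q = 0.29 − (0.0592/2)(4.755) = 0.290 − 0.141 = 0.149 V.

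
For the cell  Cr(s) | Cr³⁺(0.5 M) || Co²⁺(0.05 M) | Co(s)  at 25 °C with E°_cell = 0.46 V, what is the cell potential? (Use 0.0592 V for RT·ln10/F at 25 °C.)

0.427 V

Balancing electrons gives n = 6; the reaction quotient is Q = [Cr³⁺]^2/[Co²⁺]^3 = 2000.
At 25 °C, E = E° − (0.0592/n) log Q = 0.46 − (0.0592/6)(3.301) = 0.460 − 0.033 = 0.427 V.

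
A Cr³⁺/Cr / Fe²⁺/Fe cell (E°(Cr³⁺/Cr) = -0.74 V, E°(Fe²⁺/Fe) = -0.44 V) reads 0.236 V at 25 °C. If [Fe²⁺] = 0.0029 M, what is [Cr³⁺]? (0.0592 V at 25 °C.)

From the Nernst equation, log Q = n(E° − E)/0.0592 = 6(0.30 − 0.236)/0.0592 = 6.486, so Q = 3.07 × 10^6.
With Q = [Cr³⁺]^2/[Fe²⁺]^3 and the known concentrations, [Cr³⁺]^2 in the numerator gives [Cr³⁺] = 0.27 M.

0.27 M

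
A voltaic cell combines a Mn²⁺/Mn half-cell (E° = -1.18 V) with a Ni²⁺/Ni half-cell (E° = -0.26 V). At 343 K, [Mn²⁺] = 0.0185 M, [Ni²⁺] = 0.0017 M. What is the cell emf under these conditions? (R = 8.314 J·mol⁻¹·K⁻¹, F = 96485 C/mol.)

The Ni²⁺/Ni couple has the higher reduction potential and acts as the cathode, so E°_cell = -0.26 − (-1.18) = 0.92 V.
Balancing electrons gives n = 2; the reaction quotient is Q = [Mn²⁺]/[Ni²⁺] = 10.9.
E = E° − (RT/nF) ln Q = 0.92 − (8.314×343)/(2×96485) × (2.387) = 0.920 − 0.035 = 0.885 V.

0.885 V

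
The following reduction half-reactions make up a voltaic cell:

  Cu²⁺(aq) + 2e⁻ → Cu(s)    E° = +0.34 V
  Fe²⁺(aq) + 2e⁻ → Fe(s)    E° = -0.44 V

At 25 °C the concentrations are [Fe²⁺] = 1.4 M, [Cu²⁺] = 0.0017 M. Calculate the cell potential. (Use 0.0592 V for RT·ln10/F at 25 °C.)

The Cu²⁺/Cu couple has the higher reduction potential and acts as the cathode, so E°_cell = +0.34 − (-0.44) = 0.78 V.
Balancing electrons gives n = 2; the reaction quotient is Q = [Fe²⁺]/[Cu²⁺] = 824.
At 25 °C, E = E° − (0.0592/n) log Q = 0.78 − (0.0592/2)(2.916) = 0.780 − 0.086 = 0.694 V.

0.694 V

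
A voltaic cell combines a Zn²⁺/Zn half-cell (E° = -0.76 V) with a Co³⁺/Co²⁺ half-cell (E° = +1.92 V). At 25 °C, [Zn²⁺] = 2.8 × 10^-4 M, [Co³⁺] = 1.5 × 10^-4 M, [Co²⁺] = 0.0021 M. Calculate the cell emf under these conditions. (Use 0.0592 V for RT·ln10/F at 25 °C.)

The Co³⁺/Co²⁺ couple has the higher reduction potential and acts as the cathode, so E°_cell = +1.92 − (-0.76) = 2.68 V.
Balancing electrons gives n = 2; the reaction quotient is Q = [Zn²⁺]·[Co²⁺]^2/[Co³⁺]^2 = 0.0549.
At 25 °C, E = E° − (0.0592/n) log Q = 2.68 − (0.0592/2)(-1.261) = 2.680 + 0.037 = 2.717 V.

2.72 V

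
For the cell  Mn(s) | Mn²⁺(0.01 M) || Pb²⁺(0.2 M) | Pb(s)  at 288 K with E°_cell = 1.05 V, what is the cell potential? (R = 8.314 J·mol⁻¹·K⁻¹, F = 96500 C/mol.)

1.09 V

Balancing electrons gives n = 2; the reaction quotient is Q = [Mn²⁺]/[Pb²⁺] = 0.0500.
E = E° − (RT/nF) ln Q = 1.05 − (8.314×288)/(2×96500) × (-2.996) = 1.050 + 0.037 = 1.087 V.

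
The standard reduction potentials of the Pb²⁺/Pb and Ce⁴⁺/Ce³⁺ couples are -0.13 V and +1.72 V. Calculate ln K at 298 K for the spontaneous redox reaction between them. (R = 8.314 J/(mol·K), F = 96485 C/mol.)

ln K = 144.1

E°_cell = +1.72 − (-0.13) = 1.85 V, with n = 2 electrons transferred.
At equilibrium E = 0, so the Nernst equation gives ln K = nFE°/RT = (2)(96485)(1.85)/((8.314)(298)) = 144.09.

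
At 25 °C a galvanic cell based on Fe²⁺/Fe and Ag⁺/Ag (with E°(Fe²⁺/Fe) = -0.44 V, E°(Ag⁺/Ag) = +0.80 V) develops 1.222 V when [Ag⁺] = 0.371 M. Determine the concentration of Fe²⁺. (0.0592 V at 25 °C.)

From the Nernst equation, log Q = n(E° − E)/0.0592 = 2(1.24 − 1.222)/0.0592 = 0.608, so Q = 4.06.
With Q = [Fe²⁺]/[Ag⁺]^2 and the known concentrations, [Fe²⁺] in the numerator gives [Fe²⁺] = 0.56 M.

0.56 M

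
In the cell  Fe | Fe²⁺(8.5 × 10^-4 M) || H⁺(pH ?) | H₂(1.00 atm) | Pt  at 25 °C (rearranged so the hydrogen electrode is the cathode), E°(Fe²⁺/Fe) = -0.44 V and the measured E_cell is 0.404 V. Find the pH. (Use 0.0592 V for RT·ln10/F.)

E°_cell = 0.44 V and n = 2.
log Q = n(E° − E)/0.0592 = 2×(0.44 − 0.404)/0.0592 = 1.216.
With Q = [Fe²⁺]·P(H₂) / [H⁺]^2, solving for [H⁺] gives log[H⁺] = -2.143, so pH = 2.14.

pH = 2.14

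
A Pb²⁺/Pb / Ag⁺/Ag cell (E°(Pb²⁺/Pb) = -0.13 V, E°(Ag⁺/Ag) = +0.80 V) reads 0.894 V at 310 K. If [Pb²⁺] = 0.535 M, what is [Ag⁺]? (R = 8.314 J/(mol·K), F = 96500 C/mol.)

0.19 M

From the Nernst equation, ln Q = nF(E° − E)/RT = 2×96500×(0.93 − 0.894)/(8.314×310) = 2.696, so Q = 14.8.
With Q = [Pb²⁺]/[Ag⁺]^2 and the known concentrations, [Ag⁺]^2 in the denominator gives [Ag⁺] = 0.19 M.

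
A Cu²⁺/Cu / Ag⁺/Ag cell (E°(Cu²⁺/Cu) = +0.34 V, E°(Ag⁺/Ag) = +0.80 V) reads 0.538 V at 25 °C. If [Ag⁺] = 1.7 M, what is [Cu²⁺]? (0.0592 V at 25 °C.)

From the Nernst equation, log Q = n(E° − E)/0.0592 = 2(0.46 − 0.538)/0.0592 = -2.635, so Q = 0.00232.
With Q = [Cu²⁺]/[Ag⁺]^2 and the known concentrations, [Cu²⁺] in the numerator gives [Cu²⁺] = 0.0067 M.

0.0067 M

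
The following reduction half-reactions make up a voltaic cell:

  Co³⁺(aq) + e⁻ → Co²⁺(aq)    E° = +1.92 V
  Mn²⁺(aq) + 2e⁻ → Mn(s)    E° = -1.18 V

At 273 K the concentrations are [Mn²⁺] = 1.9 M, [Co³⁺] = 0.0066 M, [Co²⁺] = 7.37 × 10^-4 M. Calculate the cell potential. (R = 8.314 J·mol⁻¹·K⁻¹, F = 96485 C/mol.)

3.14 V

The Co³⁺/Co²⁺ couple has the higher reduction potential and acts as the cathode, so E°_cell = +1.92 − (-1.18) = 3.10 V.
Balancing electrons gives n = 2; the reaction quotient is Q = [Mn²⁺]·[Co²⁺]^2/[Co³⁺]^2 = 0.0237.
E = E° − (RT/nF) ln Q = 3.10 − (8.314×273)/(2×96485) × (-3.743) = 3.100 + 0.044 = 3.144 V.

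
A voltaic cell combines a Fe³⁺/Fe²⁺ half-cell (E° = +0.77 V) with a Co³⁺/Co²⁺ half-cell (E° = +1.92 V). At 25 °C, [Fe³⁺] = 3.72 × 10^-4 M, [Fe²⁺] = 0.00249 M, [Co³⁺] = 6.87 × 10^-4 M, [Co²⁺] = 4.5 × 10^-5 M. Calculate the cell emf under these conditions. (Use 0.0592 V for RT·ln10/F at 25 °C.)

The Co³⁺/Co²⁺ couple has the higher reduction potential and acts as the cathode, so E°_cell = +1.92 − (+0.77) = 1.15 V.
Balancing electrons gives n = 1; the reaction quotient is Q = [Fe³⁺]·[Co²⁺]/([Fe²⁺]·[Co³⁺]) = 0.00979.
At 25 °C, E = E° − (0.0592/n) log Q = 1.15 − (0.0592/1)(-2.009) = 1.150 + 0.119 = 1.269 V.

1.27 V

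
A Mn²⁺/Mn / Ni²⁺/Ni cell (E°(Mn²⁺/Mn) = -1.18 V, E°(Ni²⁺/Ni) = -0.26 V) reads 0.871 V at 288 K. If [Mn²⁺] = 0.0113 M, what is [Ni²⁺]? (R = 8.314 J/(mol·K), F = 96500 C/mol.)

From the Nernst equation, ln Q = nF(E° − E)/RT = 2×96500×(0.92 − 0.871)/(8.314×288) = 3.950, so Q = 51.9.
With Q = [Mn²⁺]/[Ni²⁺] and the known concentrations, [Ni²⁺] in the denominator gives [Ni²⁺] = 2.2 × 10^-4 M.

2.2 × 10^-4 M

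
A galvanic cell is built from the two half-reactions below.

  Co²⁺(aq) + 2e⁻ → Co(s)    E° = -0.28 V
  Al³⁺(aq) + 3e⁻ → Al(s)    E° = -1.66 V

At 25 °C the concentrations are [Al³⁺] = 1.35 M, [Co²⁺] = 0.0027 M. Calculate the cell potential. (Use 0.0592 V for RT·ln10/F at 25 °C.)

1.30 V

The Co²⁺/Co couple has the higher reduction potential and acts as the cathode, so E°_cell = -0.28 − (-1.66) = 1.38 V.
Balancing electrons gives n = 6; the reaction quotient is Q = [Al³⁺]^2/[Co²⁺]^3 = 9.26 × 10^7.
At 25 °C, E = E° − (0.0592/n) log Q = 1.38 − (0.0592/6)(7.967) = 1.380 − 0.079 = 1.301 V.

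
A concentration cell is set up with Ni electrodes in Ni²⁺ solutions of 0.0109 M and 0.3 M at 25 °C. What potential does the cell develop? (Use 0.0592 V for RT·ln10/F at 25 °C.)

0.043 V

Both half-cells are Ni²⁺/Ni, so E°_cell = 0. The concentrated side is the cathode; the cell reaction moves Ni²⁺ from high to low concentration with n = 2.
Q = [Ni²⁺]_dilute/[Ni²⁺]_conc = 0.0109/0.3 = 0.0363.
E = 0 − (0.0592/2) log Q = −(0.0592/2)(-1.440) = 0.0426 V.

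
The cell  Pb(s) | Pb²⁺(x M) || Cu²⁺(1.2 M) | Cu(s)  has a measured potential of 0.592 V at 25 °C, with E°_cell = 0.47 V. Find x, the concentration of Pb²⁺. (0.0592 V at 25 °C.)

From the Nernst equation, log Q = n(E° − E)/0.0592 = 2(0.47 − 0.592)/0.0592 = -4.122, so Q = 7.56 × 10^-5.
With Q = [Pb²⁺]/[Cu²⁺] and the known concentrations, [Pb²⁺] in the numerator gives [Pb²⁺] = 9.1 × 10^-5 M.

9.1 × 10^-5 M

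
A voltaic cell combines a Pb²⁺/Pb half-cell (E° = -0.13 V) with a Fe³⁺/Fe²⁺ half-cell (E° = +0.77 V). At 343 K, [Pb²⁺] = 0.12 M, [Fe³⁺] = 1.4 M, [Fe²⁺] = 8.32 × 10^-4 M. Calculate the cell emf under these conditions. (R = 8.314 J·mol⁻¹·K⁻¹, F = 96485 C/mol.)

1.15 V

The Fe³⁺/Fe²⁺ couple has the higher reduction potential and acts as the cathode, so E°_cell = +0.77 − (-0.13) = 0.90 V.
Balancing electrons gives n = 2; the reaction quotient is Q = [Pb²⁺]·[Fe²⁺]^2/[Fe³⁺]^2 = 4.24 × 10^-8.
E = E° − (RT/nF) ln Q = 0.90 − (8.314×343)/(2×96485) × (-16.977) = 0.900 + 0.251 = 1.151 V.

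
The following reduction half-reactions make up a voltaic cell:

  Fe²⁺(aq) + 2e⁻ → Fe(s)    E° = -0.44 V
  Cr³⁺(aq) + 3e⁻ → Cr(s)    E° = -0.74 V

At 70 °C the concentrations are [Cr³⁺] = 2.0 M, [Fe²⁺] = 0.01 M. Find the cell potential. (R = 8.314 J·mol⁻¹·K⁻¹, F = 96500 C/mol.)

0.225 V

The Fe²⁺/Fe couple has the higher reduction potential and acts as the cathode, so E°_cell = -0.44 − (-0.74) = 0.30 V.
Balancing electrons gives n = 6; the reaction quotient is Q = [Cr³⁺]^2/[Fe²⁺]^3 = 4 × 10^6.
E = E° − (RT/nF) ln Q = 0.30 − (8.314×343)/(6×96500) × (15.202) = 0.300 − 0.075 = 0.225 V.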